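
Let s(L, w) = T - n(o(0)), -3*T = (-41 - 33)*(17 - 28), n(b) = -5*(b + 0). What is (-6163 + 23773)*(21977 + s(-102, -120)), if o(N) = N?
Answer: 382236790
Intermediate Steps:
n(b) = -5*b
T = -814/3 (T = -(-41 - 33)*(17 - 28)/3 = -(-74)*(-11)/3 = -1/3*814 = -814/3 ≈ -271.33)
s(L, w) = -814/3 (s(L, w) = -814/3 - (-5)*0 = -814/3 - 1*0 = -814/3 + 0 = -814/3)
(-6163 + 23773)*(21977 + s(-102, -120)) = (-6163 + 23773)*(21977 - 814/3) = 17610*(65117/3) = 382236790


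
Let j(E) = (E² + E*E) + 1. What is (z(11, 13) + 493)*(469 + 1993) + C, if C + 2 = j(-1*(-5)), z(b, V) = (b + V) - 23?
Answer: 1216277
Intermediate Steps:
z(b, V) = -23 + V + b (z(b, V) = (V + b) - 23 = -23 + V + b)
j(E) = 1 + 2*E² (j(E) = (E² + E²) + 1 = 2*E² + 1 = 1 + 2*E²)
C = 49 (C = -2 + (1 + 2*(-1*(-5))²) = -2 + (1 + 2*5²) = -2 + (1 + 2*25) = -2 + (1 + 50) = -2 + 51 = 49)
(z(11, 13) + 493)*(469 + 1993) + C = ((-23 + 13 + 11) + 493)*(469 + 1993) + 49 = (1 + 493)*2462 + 49 = 494*2462 + 49 = 1216228 + 49 = 1216277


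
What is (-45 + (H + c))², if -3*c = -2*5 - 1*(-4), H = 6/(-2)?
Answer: 2116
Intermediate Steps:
H = -3 (H = 6*(-½) = -3)
c = 2 (c = -(-2*5 - 1*(-4))/3 = -(-10 + 4)/3 = -⅓*(-6) = 2)
(-45 + (H + c))² = (-45 + (-3 + 2))² = (-45 - 1)² = (-46)² = 2116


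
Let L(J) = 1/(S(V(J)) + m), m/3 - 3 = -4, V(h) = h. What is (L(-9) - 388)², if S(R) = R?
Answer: 21687649/144 ≈ 1.5061e+5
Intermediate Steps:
m = -3 (m = 9 + 3*(-4) = 9 - 12 = -3)
L(J) = 1/(-3 + J) (L(J) = 1/(J - 3) = 1/(-3 + J))
(L(-9) - 388)² = (1/(-3 - 9) - 388)² = (1/(-12) - 388)² = (-1/12 - 388)² = (-4657/12)² = 21687649/144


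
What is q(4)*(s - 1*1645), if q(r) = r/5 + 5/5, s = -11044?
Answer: -114201/5 ≈ -22840.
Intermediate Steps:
q(r) = 1 + r/5 (q(r) = r*(1/5) + 5*(1/5) = r/5 + 1 = 1 + r/5)
q(4)*(s - 1*1645) = (1 + (1/5)*4)*(-11044 - 1*1645) = (1 + 4/5)*(-11044 - 1645) = (9/5)*(-12689) = -114201/5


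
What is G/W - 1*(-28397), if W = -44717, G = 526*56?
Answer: 1269799193/44717 ≈ 28396.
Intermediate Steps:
G = 29456
G/W - 1*(-28397) = 29456/(-44717) - 1*(-28397) = 29456*(-1/44717) + 28397 = -29456/44717 + 28397 = 1269799193/44717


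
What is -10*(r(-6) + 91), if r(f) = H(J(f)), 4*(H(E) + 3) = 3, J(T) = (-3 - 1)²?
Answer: -1775/2 ≈ -887.50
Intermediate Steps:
J(T) = 16 (J(T) = (-4)² = 16)
H(E) = -9/4 (H(E) = -3 + (¼)*3 = -3 + ¾ = -9/4)
r(f) = -9/4
-10*(r(-6) + 91) = -10*(-9/4 + 91) = -10*355/4 = -1775/2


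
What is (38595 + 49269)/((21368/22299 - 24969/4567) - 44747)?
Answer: -4474014363756/2278736389613 ≈ -1.9634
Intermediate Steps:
(38595 + 49269)/((21368/22299 - 24969/4567) - 44747) = 87864/((21368*(1/22299) - 24969*1/4567) - 44747) = 87864/((21368/22299 - 24969/4567) - 44747) = 87864/(-459196075/101839533 - 44747) = 87864/(-4557472779226/101839533) = 87864*(-101839533/4557472779226) = -4474014363756/2278736389613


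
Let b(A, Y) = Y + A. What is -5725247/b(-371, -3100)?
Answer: 5725247/3471 ≈ 1649.5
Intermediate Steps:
b(A, Y) = A + Y
-5725247/b(-371, -3100) = -5725247/(-371 - 3100) = -5725247/(-3471) = -5725247*(-1/3471) = 5725247/3471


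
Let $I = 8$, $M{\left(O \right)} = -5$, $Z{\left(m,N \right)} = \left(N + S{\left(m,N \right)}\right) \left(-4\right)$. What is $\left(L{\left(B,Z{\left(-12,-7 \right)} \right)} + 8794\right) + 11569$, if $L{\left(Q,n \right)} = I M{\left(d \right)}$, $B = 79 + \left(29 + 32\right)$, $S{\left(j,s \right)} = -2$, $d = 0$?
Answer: $20323$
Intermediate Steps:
$Z{\left(m,N \right)} = 8 - 4 N$ ($Z{\left(m,N \right)} = \left(N - 2\right) \left(-4\right) = \left(-2 + N\right) \left(-4\right) = 8 - 4 N$)
$B = 140$ ($B = 79 + 61 = 140$)
$L{\left(Q,n \right)} = -40$ ($L{\left(Q,n \right)} = 8 \left(-5\right) = -40$)
$\left(L{\left(B,Z{\left(-12,-7 \right)} \right)} + 8794\right) + 11569 = \left(-40 + 8794\right) + 11569 = 8754 + 11569 = 20323$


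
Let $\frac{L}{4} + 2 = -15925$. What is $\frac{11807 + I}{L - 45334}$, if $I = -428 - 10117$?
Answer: $- \frac{631}{54521} \approx -0.011574$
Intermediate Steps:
$L = -63708$ ($L = -8 + 4 \left(-15925\right) = -8 - 63700 = -63708$)
$I = -10545$
$\frac{11807 + I}{L - 45334} = \frac{11807 - 10545}{-63708 - 45334} = \frac{1262}{-109042} = 1262 \left(- \frac{1}{109042}\right) = - \frac{631}{54521}$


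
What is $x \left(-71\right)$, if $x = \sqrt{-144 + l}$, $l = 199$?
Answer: $- 71 \sqrt{55} \approx -526.55$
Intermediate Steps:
$x = \sqrt{55}$ ($x = \sqrt{-144 + 199} = \sqrt{55} \approx 7.4162$)
$x \left(-71\right) = \sqrt{55} \left(-71\right) = - 71 \sqrt{55}$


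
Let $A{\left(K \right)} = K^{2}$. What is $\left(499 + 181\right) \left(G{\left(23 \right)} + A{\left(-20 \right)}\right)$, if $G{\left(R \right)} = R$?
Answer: $287640$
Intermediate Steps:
$\left(499 + 181\right) \left(G{\left(23 \right)} + A{\left(-20 \right)}\right) = \left(499 + 181\right) \left(23 + \left(-20\right)^{2}\right) = 680 \left(23 + 400\right) = 680 \cdot 423 = 287640$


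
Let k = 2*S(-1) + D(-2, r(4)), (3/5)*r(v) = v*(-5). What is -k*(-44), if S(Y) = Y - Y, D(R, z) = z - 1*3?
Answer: -4796/3 ≈ -1598.7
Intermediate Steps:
r(v) = -25*v/3 (r(v) = 5*(v*(-5))/3 = 5*(-5*v)/3 = -25*v/3)
D(R, z) = -3 + z (D(R, z) = z - 3 = -3 + z)
S(Y) = 0
k = -109/3 (k = 2*0 + (-3 - 25/3*4) = 0 + (-3 - 100/3) = 0 - 109/3 = -109/3 ≈ -36.333)
-k*(-44) = -1*(-109/3)*(-44) = (109/3)*(-44) = -4796/3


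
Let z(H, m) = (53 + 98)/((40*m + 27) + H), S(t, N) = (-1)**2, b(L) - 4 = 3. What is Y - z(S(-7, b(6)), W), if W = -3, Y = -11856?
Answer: -1090601/92 ≈ -11854.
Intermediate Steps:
b(L) = 7 (b(L) = 4 + 3 = 7)
S(t, N) = 1
z(H, m) = 151/(27 + H + 40*m) (z(H, m) = 151/((27 + 40*m) + H) = 151/(27 + H + 40*m))
Y - z(S(-7, b(6)), W) = -11856 - 151/(27 + 1 + 40*(-3)) = -11856 - 151/(27 + 1 - 120) = -11856 - 151/(-92) = -11856 - 151*(-1)/92 = -11856 - 1*(-151/92) = -11856 + 151/92 = -1090601/92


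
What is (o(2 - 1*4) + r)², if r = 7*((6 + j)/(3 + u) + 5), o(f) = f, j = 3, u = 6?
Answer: 1600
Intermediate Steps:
r = 42 (r = 7*((6 + 3)/(3 + 6) + 5) = 7*(9/9 + 5) = 7*(9*(⅑) + 5) = 7*(1 + 5) = 7*6 = 42)
(o(2 - 1*4) + r)² = ((2 - 1*4) + 42)² = ((2 - 4) + 42)² = (-2 + 42)² = 40² = 1600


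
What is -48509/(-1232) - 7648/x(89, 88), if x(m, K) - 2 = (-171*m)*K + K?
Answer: 32485900987/824936112 ≈ 39.380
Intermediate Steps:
x(m, K) = 2 + K - 171*K*m (x(m, K) = 2 + ((-171*m)*K + K) = 2 + (-171*K*m + K) = 2 + (K - 171*K*m) = 2 + K - 171*K*m)
-48509/(-1232) - 7648/x(89, 88) = -48509/(-1232) - 7648/(2 + 88 - 171*88*89) = -48509*(-1/1232) - 7648/(2 + 88 - 1339272) = 48509/1232 - 7648/(-1339182) = 48509/1232 - 7648*(-1/1339182) = 48509/1232 + 3824/669591 = 32485900987/824936112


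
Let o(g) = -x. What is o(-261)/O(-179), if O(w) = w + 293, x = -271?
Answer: 271/114 ≈ 2.3772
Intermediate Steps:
o(g) = 271 (o(g) = -1*(-271) = 271)
O(w) = 293 + w
o(-261)/O(-179) = 271/(293 - 179) = 271/114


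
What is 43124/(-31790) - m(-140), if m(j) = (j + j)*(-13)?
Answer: -57879362/15895 ≈ -3641.4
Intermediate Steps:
m(j) = -26*j (m(j) = (2*j)*(-13) = -26*j)
43124/(-31790) - m(-140) = 43124/(-31790) - (-26)*(-140) = 43124*(-1/31790) - 1*3640 = -21562/15895 - 3640 = -57879362/15895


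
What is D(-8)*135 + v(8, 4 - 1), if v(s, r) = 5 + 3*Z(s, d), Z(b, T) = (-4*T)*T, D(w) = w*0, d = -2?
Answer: -43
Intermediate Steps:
D(w) = 0
Z(b, T) = -4*T²
v(s, r) = -43 (v(s, r) = 5 + 3*(-4*(-2)²) = 5 + 3*(-4*4) = 5 + 3*(-16) = 5 - 48 = -43)
D(-8)*135 + v(8, 4 - 1) = 0*135 - 43 = 0 - 43 = -43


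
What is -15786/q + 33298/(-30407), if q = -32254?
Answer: -296994395/490373689 ≈ -0.60565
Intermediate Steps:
-15786/q + 33298/(-30407) = -15786/(-32254) + 33298/(-30407) = -15786*(-1/32254) + 33298*(-1/30407) = 7893/16127 - 33298/30407 = -296994395/490373689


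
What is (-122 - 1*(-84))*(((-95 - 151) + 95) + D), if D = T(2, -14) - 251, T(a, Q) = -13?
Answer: 15770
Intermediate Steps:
D = -264 (D = -13 - 251 = -264)
(-122 - 1*(-84))*(((-95 - 151) + 95) + D) = (-122 - 1*(-84))*(((-95 - 151) + 95) - 264) = (-122 + 84)*((-246 + 95) - 264) = -38*(-151 - 264) = -38*(-415) = 15770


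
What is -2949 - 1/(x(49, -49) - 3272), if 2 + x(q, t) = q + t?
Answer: -9655025/3274 ≈ -2949.0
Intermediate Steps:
x(q, t) = -2 + q + t (x(q, t) = -2 + (q + t) = -2 + q + t)
-2949 - 1/(x(49, -49) - 3272) = -2949 - 1/((-2 + 49 - 49) - 3272) = -2949 - 1/(-2 - 3272) = -2949 - 1/(-3274) = -2949 - 1*(-1/3274) = -2949 + 1/3274 = -9655025/3274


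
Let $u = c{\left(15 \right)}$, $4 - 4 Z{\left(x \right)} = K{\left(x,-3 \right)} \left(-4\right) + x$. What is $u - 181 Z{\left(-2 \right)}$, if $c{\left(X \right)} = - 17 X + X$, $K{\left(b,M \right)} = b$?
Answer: $- \frac{299}{2} \approx -149.5$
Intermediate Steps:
$c{\left(X \right)} = - 16 X$
$Z{\left(x \right)} = 1 + \frac{3 x}{4}$ ($Z{\left(x \right)} = 1 - \frac{x \left(-4\right) + x}{4} = 1 - \frac{- 4 x + x}{4} = 1 - \frac{\left(-3\right) x}{4} = 1 + \frac{3 x}{4}$)
$u = -240$ ($u = \left(-16\right) 15 = -240$)
$u - 181 Z{\left(-2 \right)} = -240 - 181 \left(1 + \frac{3}{4} \left(-2\right)\right) = -240 - 181 \left(1 - \frac{3}{2}\right) = -240 - - \frac{181}{2} = -240 + \frac{181}{2} = - \frac{299}{2}$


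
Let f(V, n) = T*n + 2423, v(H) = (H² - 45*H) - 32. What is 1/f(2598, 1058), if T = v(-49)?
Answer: 1/4841715 ≈ 2.0654e-7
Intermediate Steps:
v(H) = -32 + H² - 45*H
T = 4574 (T = -32 + (-49)² - 45*(-49) = -32 + 2401 + 2205 = 4574)
f(V, n) = 2423 + 4574*n (f(V, n) = 4574*n + 2423 = 2423 + 4574*n)
1/f(2598, 1058) = 1/(2423 + 4574*1058) = 1/(2423 + 4839292) = 1/4841715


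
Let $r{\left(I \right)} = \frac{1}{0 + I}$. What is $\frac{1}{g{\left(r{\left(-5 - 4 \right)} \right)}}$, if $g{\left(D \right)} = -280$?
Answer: $- \frac{1}{280} \approx -0.0035714$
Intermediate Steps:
$r{\left(I \right)} = \frac{1}{I}$
$\frac{1}{g{\left(r{\left(-5 - 4 \right)} \right)}} = \frac{1}{-280} = - \frac{1}{280}$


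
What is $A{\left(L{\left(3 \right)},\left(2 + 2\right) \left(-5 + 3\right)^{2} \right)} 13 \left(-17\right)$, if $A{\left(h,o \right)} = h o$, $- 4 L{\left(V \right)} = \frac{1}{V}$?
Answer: $\frac{884}{3} \approx 294.67$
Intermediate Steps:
$L{\left(V \right)} = - \frac{1}{4 V}$
$A{\left(L{\left(3 \right)},\left(2 + 2\right) \left(-5 + 3\right)^{2} \right)} 13 \left(-17\right) = - \frac{1}{4 \cdot 3} \left(2 + 2\right) \left(-5 + 3\right)^{2} \cdot 13 \left(-17\right) = \left(- \frac{1}{4}\right) \frac{1}{3} \cdot 4 \left(-2\right)^{2} \cdot 13 \left(-17\right) = - \frac{4 \cdot 4}{12} \cdot 13 \left(-17\right) = \left(- \frac{1}{12}\right) 16 \cdot 13 \left(-17\right) = \left(- \frac{4}{3}\right) 13 \left(-17\right) = \left(- \frac{52}{3}\right) \left(-17\right) = \frac{884}{3}$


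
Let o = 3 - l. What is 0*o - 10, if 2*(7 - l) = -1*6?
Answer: -10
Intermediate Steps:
l = 10 (l = 7 - (-1)*6/2 = 7 - 1/2*(-6) = 7 + 3 = 10)
o = -7 (o = 3 - 1*10 = 3 - 10 = -7)
0*o - 10 = 0*(-7) - 10 = 0 - 10 = -10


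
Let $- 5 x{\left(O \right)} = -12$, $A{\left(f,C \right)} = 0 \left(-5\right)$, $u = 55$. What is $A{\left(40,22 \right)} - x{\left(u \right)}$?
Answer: $- \frac{12}{5} \approx -2.4$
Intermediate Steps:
$A{\left(f,C \right)} = 0$
$x{\left(O \right)} = \frac{12}{5}$ ($x{\left(O \right)} = \left(- \frac{1}{5}\right) \left(-12\right) = \frac{12}{5}$)
$A{\left(40,22 \right)} - x{\left(u \right)} = 0 - \frac{12}{5} = - \frac{12}{5}$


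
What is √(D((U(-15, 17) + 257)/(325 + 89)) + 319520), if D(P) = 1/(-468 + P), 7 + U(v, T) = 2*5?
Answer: √803719324538/1586 ≈ 565.26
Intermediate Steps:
U(v, T) = 3 (U(v, T) = -7 + 2*5 = -7 + 10 = 3)
√(D((U(-15, 17) + 257)/(325 + 89)) + 319520) = √(1/(-468 + (3 + 257)/(325 + 89)) + 319520) = √(1/(-468 + 260/414) + 319520) = √(1/(-468 + 260*(1/414)) + 319520) = √(1/(-468 + 130/207) + 319520) = √(1/(-96746/207) + 319520) = √(-207/96746 + 319520) = √(30912281713/96746) = √803719324538/1586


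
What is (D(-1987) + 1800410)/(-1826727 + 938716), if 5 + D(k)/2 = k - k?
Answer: -1800400/888011 ≈ -2.0275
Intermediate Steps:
D(k) = -10 (D(k) = -10 + 2*(k - k) = -10 + 2*0 = -10 + 0 = -10)
(D(-1987) + 1800410)/(-1826727 + 938716) = (-10 + 1800410)/(-1826727 + 938716) = 1800400/(-888011) = 1800400*(-1/888011) = -1800400/888011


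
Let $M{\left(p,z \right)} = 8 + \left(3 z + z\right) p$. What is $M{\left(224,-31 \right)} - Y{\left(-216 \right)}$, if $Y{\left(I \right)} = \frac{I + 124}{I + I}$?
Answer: $- \frac{2998967}{108} \approx -27768.0$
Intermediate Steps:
$Y{\left(I \right)} = \frac{124 + I}{2 I}$
$M{\left(p,z \right)} = 8 + 4 p z$ ($M{\left(p,z \right)} = 8 + 4 z p = 8 + 4 p z$)
$M{\left(224,-31 \right)} - Y{\left(-216 \right)} = \left(8 + 4 \cdot 224 \left(-31\right)\right) - \frac{124 - 216}{2 \left(-216\right)} = \left(8 - 27776\right) - \frac{1}{2} \left(- \frac{1}{216}\right) \left(-92\right) = -27768 - \frac{23}{108} = - \frac{2998967}{108}$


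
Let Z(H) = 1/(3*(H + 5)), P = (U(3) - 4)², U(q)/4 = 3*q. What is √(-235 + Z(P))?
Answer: 2*I*√1269527/147 ≈ 15.33*I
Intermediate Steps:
U(q) = 12*q (U(q) = 4*(3*q) = 12*q)
P = 1024 (P = (12*3 - 4)² = (36 - 4)² = 32² = 1024)
Z(H) = 1/(15 + 3*H) (Z(H) = 1/(3*(5 + H)) = 1/(15 + 3*H))
√(-235 + Z(P)) = √(-235 + 1/(3*(5 + 1024))) = √(-235 + (⅓)/1029) = √(-235 + (⅓)*(1/1029)) = √(-235 + 1/3087) = √(-725444/3087) = 2*I*√1269527/147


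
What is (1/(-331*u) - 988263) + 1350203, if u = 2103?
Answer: 251943900419/696093 ≈ 3.6194e+5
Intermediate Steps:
(1/(-331*u) - 988263) + 1350203 = (1/(-331*2103) - 988263) + 1350203 = (1/(-696093) - 988263) + 1350203 = (-1/696093 - 988263) + 1350203 = -687922956460/696093 + 1350203 = 251943900419/696093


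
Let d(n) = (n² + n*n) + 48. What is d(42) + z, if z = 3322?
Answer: 6898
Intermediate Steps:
d(n) = 48 + 2*n² (d(n) = (n² + n²) + 48 = 2*n² + 48 = 48 + 2*n²)
d(42) + z = (48 + 2*42²) + 3322 = (48 + 2*1764) + 3322 = (48 + 3528) + 3322 = 3576 + 3322 = 6898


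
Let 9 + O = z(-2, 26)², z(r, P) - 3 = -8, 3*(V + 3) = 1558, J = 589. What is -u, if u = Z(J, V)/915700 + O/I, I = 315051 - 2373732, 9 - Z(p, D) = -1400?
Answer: -2886030329/1885134191700 ≈ -0.0015309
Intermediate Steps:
V = 1549/3 (V = -3 + (⅓)*1558 = -3 + 1558/3 = 1549/3 ≈ 516.33)
Z(p, D) = 1409 (Z(p, D) = 9 - 1*(-1400) = 9 + 1400 = 1409)
I = -2058681
z(r, P) = -5 (z(r, P) = 3 - 8 = -5)
O = 16 (O = -9 + (-5)² = -9 + 25 = 16)
u = 2886030329/1885134191700 (u = 1409/915700 + 16/(-2058681) = 1409*(1/915700) + 16*(-1/2058681) = 1409/915700 - 16/2058681 = 2886030329/1885134191700 ≈ 0.0015309)
-u = -1*2886030329/1885134191700 = -2886030329/1885134191700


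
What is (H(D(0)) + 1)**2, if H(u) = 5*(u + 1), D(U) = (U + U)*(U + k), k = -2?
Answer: 36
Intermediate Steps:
D(U) = 2*U*(-2 + U) (D(U) = (U + U)*(U - 2) = (2*U)*(-2 + U) = 2*U*(-2 + U))
H(u) = 5 + 5*u (H(u) = 5*(1 + u) = 5 + 5*u)
(H(D(0)) + 1)**2 = ((5 + 5*(2*0*(-2 + 0))) + 1)**2 = ((5 + 5*(2*0*(-2))) + 1)**2 = ((5 + 5*0) + 1)**2 = ((5 + 0) + 1)**2 = (5 + 1)**2 = 6**2 = 36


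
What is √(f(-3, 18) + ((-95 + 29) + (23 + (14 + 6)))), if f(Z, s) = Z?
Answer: I*√26 ≈ 5.099*I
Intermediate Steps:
√(f(-3, 18) + ((-95 + 29) + (23 + (14 + 6)))) = √(-3 + ((-95 + 29) + (23 + (14 + 6)))) = √(-3 + (-66 + (23 + 20))) = √(-3 + (-66 + 43)) = √(-3 - 23) = √(-26) = I*√26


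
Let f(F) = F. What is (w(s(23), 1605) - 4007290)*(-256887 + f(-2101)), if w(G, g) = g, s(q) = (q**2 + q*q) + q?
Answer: 1037424346780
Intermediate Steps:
s(q) = q + 2*q**2 (s(q) = (q**2 + q**2) + q = 2*q**2 + q = q + 2*q**2)
(w(s(23), 1605) - 4007290)*(-256887 + f(-2101)) = (1605 - 4007290)*(-256887 - 2101) = -4005685*(-258988) = 1037424346780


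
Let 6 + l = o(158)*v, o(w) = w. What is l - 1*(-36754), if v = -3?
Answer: 36274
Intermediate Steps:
l = -480 (l = -6 + 158*(-3) = -6 - 474 = -480)
l - 1*(-36754) = -480 - 1*(-36754) = -480 + 36754 = 36274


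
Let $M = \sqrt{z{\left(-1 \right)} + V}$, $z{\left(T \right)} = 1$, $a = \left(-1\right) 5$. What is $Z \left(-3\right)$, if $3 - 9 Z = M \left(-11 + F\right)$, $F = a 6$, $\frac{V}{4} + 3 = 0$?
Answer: $-1 - \frac{41 i \sqrt{11}}{3} \approx -1.0 - 45.327 i$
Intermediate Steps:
$V = -12$ ($V = -12 + 4 \cdot 0 = -12 + 0 = -12$)
$a = -5$
$F = -30$ ($F = \left(-5\right) 6 = -30$)
$M = i \sqrt{11}$ ($M = \sqrt{1 - 12} = \sqrt{-11} = i \sqrt{11} \approx 3.3166 i$)
$Z = \frac{1}{3} + \frac{41 i \sqrt{11}}{9}$ ($Z = \frac{1}{3} - \frac{i \sqrt{11} \left(-11 - 30\right)}{9} = \frac{1}{3} - \frac{i \sqrt{11} \left(-41\right)}{9} = \frac{1}{3} - \frac{\left(-41\right) i \sqrt{11}}{9} = \frac{1}{3} + \frac{41 i \sqrt{11}}{9} \approx 0.33333 + 15.109 i$)
$Z \left(-3\right) = \left(\frac{1}{3} + \frac{41 i \sqrt{11}}{9}\right) \left(-3\right) = -1 - \frac{41 i \sqrt{11}}{3}$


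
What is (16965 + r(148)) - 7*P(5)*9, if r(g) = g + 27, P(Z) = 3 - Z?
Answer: 17266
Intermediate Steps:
r(g) = 27 + g
(16965 + r(148)) - 7*P(5)*9 = (16965 + (27 + 148)) - 7*(3 - 1*5)*9 = (16965 + 175) - 7*(3 - 5)*9 = 17140 - 7*(-2)*9 = 17140 + 14*9 = 17140 + 126 = 17266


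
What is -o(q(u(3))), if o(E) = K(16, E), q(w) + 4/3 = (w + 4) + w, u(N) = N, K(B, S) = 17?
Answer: -17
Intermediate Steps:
q(w) = 8/3 + 2*w (q(w) = -4/3 + ((w + 4) + w) = -4/3 + ((4 + w) + w) = -4/3 + (4 + 2*w) = 8/3 + 2*w)
o(E) = 17
-o(q(u(3))) = -1*17 = -17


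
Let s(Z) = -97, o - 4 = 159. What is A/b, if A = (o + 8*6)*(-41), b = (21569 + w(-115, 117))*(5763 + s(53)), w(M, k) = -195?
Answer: -8651/121105084 ≈ -7.1434e-5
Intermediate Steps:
o = 163 (o = 4 + 159 = 163)
b = 121105084 (b = (21569 - 195)*(5763 - 97) = 21374*5666 = 121105084)
A = -8651 (A = (163 + 8*6)*(-41) = (163 + 48)*(-41) = 211*(-41) = -8651)
A/b = -8651/121105084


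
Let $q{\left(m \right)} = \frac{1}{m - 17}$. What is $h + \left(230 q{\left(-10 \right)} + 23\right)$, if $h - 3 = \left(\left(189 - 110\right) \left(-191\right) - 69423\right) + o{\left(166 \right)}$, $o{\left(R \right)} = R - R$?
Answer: $- \frac{2281352}{27} \approx -84495.0$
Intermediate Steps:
$q{\left(m \right)} = \frac{1}{-17 + m}$
$o{\left(R \right)} = 0$
$h = -84509$ ($h = 3 + \left(\left(\left(189 - 110\right) \left(-191\right) - 69423\right) + 0\right) = 3 + \left(\left(79 \left(-191\right) - 69423\right) + 0\right) = 3 + \left(\left(-15089 - 69423\right) + 0\right) = 3 + \left(-84512 + 0\right) = 3 - 84512 = -84509$)
$h + \left(230 q{\left(-10 \right)} + 23\right) = -84509 + \left(\frac{230}{-17 - 10} + 23\right) = -84509 + \left(\frac{230}{-27} + 23\right) = -84509 + \left(230 \left(- \frac{1}{27}\right) + 23\right) = -84509 + \left(- \frac{230}{27} + 23\right) = -84509 + \frac{391}{27} = - \frac{2281352}{27}$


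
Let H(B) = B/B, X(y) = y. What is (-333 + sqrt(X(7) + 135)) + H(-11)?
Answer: -332 + sqrt(142) ≈ -320.08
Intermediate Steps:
H(B) = 1
(-333 + sqrt(X(7) + 135)) + H(-11) = (-333 + sqrt(7 + 135)) + 1 = (-333 + sqrt(142)) + 1 = -332 + sqrt(142)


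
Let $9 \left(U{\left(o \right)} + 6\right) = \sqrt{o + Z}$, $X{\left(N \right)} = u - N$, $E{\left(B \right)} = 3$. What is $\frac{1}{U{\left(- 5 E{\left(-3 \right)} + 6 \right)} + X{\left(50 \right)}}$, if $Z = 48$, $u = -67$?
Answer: $- \frac{3321}{408470} - \frac{3 \sqrt{39}}{408470} \approx -0.0081762$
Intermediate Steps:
$X{\left(N \right)} = -67 - N$
$U{\left(o \right)} = -6 + \frac{\sqrt{48 + o}}{9}$ ($U{\left(o \right)} = -6 + \frac{\sqrt{o + 48}}{9} = -6 + \frac{\sqrt{48 + o}}{9}$)
$\frac{1}{U{\left(- 5 E{\left(-3 \right)} + 6 \right)} + X{\left(50 \right)}} = \frac{1}{\left(-6 + \frac{\sqrt{48 + \left(\left(-5\right) 3 + 6\right)}}{9}\right) - 117} = \frac{1}{\left(-6 + \frac{\sqrt{48 + \left(-15 + 6\right)}}{9}\right) - 117} = \frac{1}{\left(-6 + \frac{\sqrt{48 - 9}}{9}\right) - 117} = \frac{1}{\left(-6 + \frac{\sqrt{39}}{9}\right) - 117} = \frac{1}{-123 + \frac{\sqrt{39}}{9}}$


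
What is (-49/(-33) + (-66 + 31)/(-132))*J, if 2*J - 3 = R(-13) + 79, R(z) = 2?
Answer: 147/2 ≈ 73.500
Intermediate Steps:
J = 42 (J = 3/2 + (2 + 79)/2 = 3/2 + (½)*81 = 3/2 + 81/2 = 42)
(-49/(-33) + (-66 + 31)/(-132))*J = (-49/(-33) + (-66 + 31)/(-132))*42 = (-49*(-1/33) - 35*(-1/132))*42 = (49/33 + 35/132)*42 = (7/4)*42 = 147/2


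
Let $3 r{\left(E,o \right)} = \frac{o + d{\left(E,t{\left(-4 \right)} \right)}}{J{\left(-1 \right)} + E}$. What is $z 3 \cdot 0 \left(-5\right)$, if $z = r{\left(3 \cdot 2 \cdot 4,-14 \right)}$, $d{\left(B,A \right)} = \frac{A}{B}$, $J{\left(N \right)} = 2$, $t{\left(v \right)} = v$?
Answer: $0$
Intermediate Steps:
$r{\left(E,o \right)} = \frac{o - \frac{4}{E}}{3 \left(2 + E\right)}$ ($r{\left(E,o \right)} = \frac{\left(o - \frac{4}{E}\right) \frac{1}{2 + E}}{3} = \frac{\frac{1}{2 + E} \left(o - \frac{4}{E}\right)}{3} = \frac{o - \frac{4}{E}}{3 \left(2 + E\right)}$)
$z = - \frac{85}{468}$ ($z = \frac{-4 + 3 \cdot 2 \cdot 4 \left(-14\right)}{3 \cdot 3 \cdot 2 \cdot 4 \left(2 + 3 \cdot 2 \cdot 4\right)} = \frac{-4 + 6 \cdot 4 \left(-14\right)}{3 \cdot 6 \cdot 4 \left(2 + 6 \cdot 4\right)} = \frac{-4 + 24 \left(-14\right)}{3 \cdot 24 \left(2 + 24\right)} = \frac{1}{3} \cdot \frac{1}{24} \cdot \frac{1}{26} \left(-4 - 336\right) = \frac{1}{3} \cdot \frac{1}{24} \cdot \frac{1}{26} \left(-340\right) = - \frac{85}{468} \approx -0.18162$)
$z 3 \cdot 0 \left(-5\right) = - \frac{85 \cdot 3 \cdot 0 \left(-5\right)}{468} = - \frac{85 \cdot 0 \left(-5\right)}{468} = \left(- \frac{85}{468}\right) 0 = 0$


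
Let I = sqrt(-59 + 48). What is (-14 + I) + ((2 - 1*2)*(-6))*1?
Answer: -14 + I*sqrt(11) ≈ -14.0 + 3.3166*I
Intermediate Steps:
I = I*sqrt(11) (I = sqrt(-11) = I*sqrt(11) ≈ 3.3166*I)
(-14 + I) + ((2 - 1*2)*(-6))*1 = (-14 + I*sqrt(11)) + ((2 - 1*2)*(-6))*1 = (-14 + I*sqrt(11)) + ((2 - 2)*(-6))*1 = (-14 + I*sqrt(11)) + (0*(-6))*1 = (-14 + I*sqrt(11)) + 0*1 = (-14 + I*sqrt(11)) + 0 = -14 + I*sqrt(11)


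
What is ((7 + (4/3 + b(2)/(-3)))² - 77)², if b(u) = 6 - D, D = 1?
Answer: 85849/81 ≈ 1059.9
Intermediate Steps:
b(u) = 5 (b(u) = 6 - 1*1 = 6 - 1 = 5)
((7 + (4/3 + b(2)/(-3)))² - 77)² = ((7 + (4/3 + 5/(-3)))² - 77)² = ((7 + (4*(⅓) + 5*(-⅓)))² - 77)² = ((7 + (4/3 - 5/3))² - 77)² = ((7 - ⅓)² - 77)² = ((20/3)² - 77)² = (400/9 - 77)² = (-293/9)² = 85849/81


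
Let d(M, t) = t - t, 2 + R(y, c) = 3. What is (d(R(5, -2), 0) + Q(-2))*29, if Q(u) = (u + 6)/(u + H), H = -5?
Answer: -116/7 ≈ -16.571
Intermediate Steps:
R(y, c) = 1 (R(y, c) = -2 + 3 = 1)
d(M, t) = 0
Q(u) = (6 + u)/(-5 + u) (Q(u) = (u + 6)/(u - 5) = (6 + u)/(-5 + u))
(d(R(5, -2), 0) + Q(-2))*29 = (0 + (6 - 2)/(-5 - 2))*29 = (0 + 4/(-7))*29 = (0 - ⅐*4)*29 = (0 - 4/7)*29 = -4/7*29 = -116/7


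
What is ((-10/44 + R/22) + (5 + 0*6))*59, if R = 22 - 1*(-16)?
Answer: 767/2 ≈ 383.50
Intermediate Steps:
R = 38 (R = 22 + 16 = 38)
((-10/44 + R/22) + (5 + 0*6))*59 = ((-10/44 + 38/22) + (5 + 0*6))*59 = ((-10*1/44 + 38*(1/22)) + (5 + 0))*59 = ((-5/22 + 19/11) + 5)*59 = (3/2 + 5)*59 = (13/2)*59 = 767/2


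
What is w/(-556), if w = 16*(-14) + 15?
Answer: 209/556 ≈ 0.37590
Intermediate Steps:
w = -209 (w = -224 + 15 = -209)
w/(-556) = -209/(-556) = -209*(-1/556) = 209/556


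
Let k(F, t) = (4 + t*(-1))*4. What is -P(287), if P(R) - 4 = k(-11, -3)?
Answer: -32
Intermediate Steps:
k(F, t) = 16 - 4*t (k(F, t) = (4 - t)*4 = 16 - 4*t)
P(R) = 32 (P(R) = 4 + (16 - 4*(-3)) = 4 + (16 + 12) = 4 + 28 = 32)
-P(287) = -1*32 = -32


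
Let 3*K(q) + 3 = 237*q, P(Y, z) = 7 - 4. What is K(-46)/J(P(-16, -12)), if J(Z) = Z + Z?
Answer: -3635/6 ≈ -605.83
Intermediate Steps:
P(Y, z) = 3
J(Z) = 2*Z
K(q) = -1 + 79*q (K(q) = -1 + (237*q)/3 = -1 + 79*q)
K(-46)/J(P(-16, -12)) = (-1 + 79*(-46))/((2*3)) = (-1 - 3634)/6 = -3635*⅙ = -3635/6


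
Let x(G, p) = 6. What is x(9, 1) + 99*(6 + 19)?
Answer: 2481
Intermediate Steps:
x(9, 1) + 99*(6 + 19) = 6 + 99*(6 + 19) = 6 + 99*25 = 6 + 2475 = 2481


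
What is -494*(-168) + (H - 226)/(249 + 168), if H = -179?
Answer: 11535753/139 ≈ 82991.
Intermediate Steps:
-494*(-168) + (H - 226)/(249 + 168) = -494*(-168) + (-179 - 226)/(249 + 168) = 82992 - 405/417 = 82992 - 405*1/417 = 82992 - 135/139 = 11535753/139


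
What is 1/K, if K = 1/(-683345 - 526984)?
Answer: -1210329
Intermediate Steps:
K = -1/1210329 (K = 1/(-1210329) = -1/1210329 ≈ -8.2622e-7)
1/K = 1/(-1/1210329) = -1210329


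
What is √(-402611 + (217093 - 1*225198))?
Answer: 2*I*√102679 ≈ 640.87*I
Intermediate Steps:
√(-402611 + (217093 - 1*225198)) = √(-402611 + (217093 - 225198)) = √(-402611 - 8105) = √(-410716) = 2*I*√102679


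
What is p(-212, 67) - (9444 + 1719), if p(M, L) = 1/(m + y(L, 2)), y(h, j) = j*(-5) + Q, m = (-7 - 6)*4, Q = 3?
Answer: -658618/59 ≈ -11163.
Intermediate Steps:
m = -52 (m = -13*4 = -52)
y(h, j) = 3 - 5*j (y(h, j) = j*(-5) + 3 = -5*j + 3 = 3 - 5*j)
p(M, L) = -1/59 (p(M, L) = 1/(-52 + (3 - 5*2)) = 1/(-52 + (3 - 10)) = 1/(-52 - 7) = 1/(-59) = -1/59)
p(-212, 67) - (9444 + 1719) = -1/59 - (9444 + 1719) = -1/59 - 1*11163 = -1/59 - 11163 = -658618/59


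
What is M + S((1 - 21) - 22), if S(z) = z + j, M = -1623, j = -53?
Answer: -1718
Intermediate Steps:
S(z) = -53 + z (S(z) = z - 53 = -53 + z)
M + S((1 - 21) - 22) = -1623 + (-53 + ((1 - 21) - 22)) = -1623 + (-53 + (-20 - 22)) = -1623 + (-53 - 42) = -1623 - 95 = -1718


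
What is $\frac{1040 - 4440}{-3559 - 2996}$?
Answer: $\frac{680}{1311} \approx 0.51869$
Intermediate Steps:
$\frac{1040 - 4440}{-3559 - 2996} = - \frac{3400}{-6555} = \left(-3400\right) \left(- \frac{1}{6555}\right) = \frac{680}{1311}$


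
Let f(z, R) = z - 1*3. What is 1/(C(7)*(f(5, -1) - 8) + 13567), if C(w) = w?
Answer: 1/13525 ≈ 7.3937e-5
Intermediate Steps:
f(z, R) = -3 + z (f(z, R) = z - 3 = -3 + z)
1/(C(7)*(f(5, -1) - 8) + 13567) = 1/(7*((-3 + 5) - 8) + 13567) = 1/(7*(2 - 8) + 13567) = 1/(7*(-6) + 13567) = 1/(-42 + 13567) = 1/13525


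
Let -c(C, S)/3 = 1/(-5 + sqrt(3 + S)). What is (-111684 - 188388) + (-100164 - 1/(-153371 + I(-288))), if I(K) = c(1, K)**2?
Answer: 2*(-306922977775*sqrt(285) + 7979999223212*I)/(-39876469*I + 1533710*sqrt(285)) ≈ -4.0024e+5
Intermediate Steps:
c(C, S) = -3/(-5 + sqrt(3 + S))
I(K) = 9/(-5 + sqrt(3 + K))**2 (I(K) = (-3/(-5 + sqrt(3 + K)))**2 = 9/(-5 + sqrt(3 + K))**2)
(-111684 - 188388) + (-100164 - 1/(-153371 + I(-288))) = (-111684 - 188388) + (-100164 - 1/(-153371 + 9/(-5 + sqrt(3 - 288))**2)) = -300072 + (-100164 - 1/(-153371 + 9/(-5 + sqrt(-285))**2)) = -300072 + (-100164 - 1/(-153371 + 9/(-5 + I*sqrt(285))**2)) = -400236 - 1/(-153371 + 9/(-5 + I*sqrt(285))**2)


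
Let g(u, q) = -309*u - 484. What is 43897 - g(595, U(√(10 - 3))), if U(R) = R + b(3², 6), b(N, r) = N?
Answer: 228236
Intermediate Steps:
U(R) = 9 + R (U(R) = R + 3² = R + 9 = 9 + R)
g(u, q) = -484 - 309*u
43897 - g(595, U(√(10 - 3))) = 43897 - (-484 - 309*595) = 43897 - (-484 - 183855) = 43897 - 1*(-184339) = 43897 + 184339 = 228236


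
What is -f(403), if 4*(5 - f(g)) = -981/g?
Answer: -9041/1612 ≈ -5.6086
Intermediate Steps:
f(g) = 5 + 981/(4*g) (f(g) = 5 - (-981)/(4*g) = 5 + 981/(4*g))
-f(403) = -(5 + (981/4)/403) = -(5 + (981/4)*(1/403)) = -(5 + 981/1612) = -1*9041/1612 = -9041/1612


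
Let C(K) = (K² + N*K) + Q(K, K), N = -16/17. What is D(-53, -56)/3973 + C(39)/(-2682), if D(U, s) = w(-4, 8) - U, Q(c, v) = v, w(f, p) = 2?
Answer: -16729523/30190827 ≈ -0.55413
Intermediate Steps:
N = -16/17 (N = -16*1/17 = -16/17 ≈ -0.94118)
C(K) = K² + K/17 (C(K) = (K² - 16*K/17) + K = K² + K/17)
D(U, s) = 2 - U
D(-53, -56)/3973 + C(39)/(-2682) = (2 - 1*(-53))/3973 + (39*(1/17 + 39))/(-2682) = (2 + 53)*(1/3973) + (39*(664/17))*(-1/2682) = 55*(1/3973) + (25896/17)*(-1/2682) = 55/3973 - 4316/7599 = -16729523/30190827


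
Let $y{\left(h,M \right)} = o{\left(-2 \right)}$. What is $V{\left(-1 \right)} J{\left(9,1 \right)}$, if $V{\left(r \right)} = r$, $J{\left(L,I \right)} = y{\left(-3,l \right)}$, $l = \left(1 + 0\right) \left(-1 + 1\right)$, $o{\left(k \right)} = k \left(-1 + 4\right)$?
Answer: $6$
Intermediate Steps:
$o{\left(k \right)} = 3 k$ ($o{\left(k \right)} = k 3 = 3 k$)
$l = 0$ ($l = 1 \cdot 0 = 0$)
$y{\left(h,M \right)} = -6$ ($y{\left(h,M \right)} = 3 \left(-2\right) = -6$)
$J{\left(L,I \right)} = -6$
$V{\left(-1 \right)} J{\left(9,1 \right)} = \left(-1\right) \left(-6\right) = 6$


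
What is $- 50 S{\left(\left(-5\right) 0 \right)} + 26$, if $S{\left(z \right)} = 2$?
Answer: $-74$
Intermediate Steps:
$- 50 S{\left(\left(-5\right) 0 \right)} + 26 = \left(-50\right) 2 + 26 = -100 + 26 = -74$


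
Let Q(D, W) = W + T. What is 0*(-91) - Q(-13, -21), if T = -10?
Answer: 31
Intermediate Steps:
Q(D, W) = -10 + W (Q(D, W) = W - 10 = -10 + W)
0*(-91) - Q(-13, -21) = 0*(-91) - (-10 - 21) = 0 - 1*(-31) = 0 + 31 = 31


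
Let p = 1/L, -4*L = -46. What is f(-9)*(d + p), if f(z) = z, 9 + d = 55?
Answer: -9540/23 ≈ -414.78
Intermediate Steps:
d = 46 (d = -9 + 55 = 46)
L = 23/2 (L = -¼*(-46) = 23/2 ≈ 11.500)
p = 2/23 (p = 1/(23/2) = 2/23 ≈ 0.086957)
f(-9)*(d + p) = -9*(46 + 2/23) = -9*1060/23 = -9540/23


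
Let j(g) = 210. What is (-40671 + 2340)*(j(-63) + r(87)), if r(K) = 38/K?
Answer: -233921316/29 ≈ -8.0663e+6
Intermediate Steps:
(-40671 + 2340)*(j(-63) + r(87)) = (-40671 + 2340)*(210 + 38/87) = -38331*(210 + 38*(1/87)) = -38331*(210 + 38/87) = -38331*18308/87 = -233921316/29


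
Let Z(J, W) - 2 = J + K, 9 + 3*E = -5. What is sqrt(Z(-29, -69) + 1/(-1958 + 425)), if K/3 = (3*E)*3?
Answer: 5*I*sqrt(14382606)/1533 ≈ 12.369*I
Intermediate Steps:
E = -14/3 (E = -3 + (1/3)*(-5) = -3 - 5/3 = -14/3 ≈ -4.6667)
K = -126 (K = 3*((3*(-14/3))*3) = 3*(-14*3) = 3*(-42) = -126)
Z(J, W) = -124 + J (Z(J, W) = 2 + (J - 126) = 2 + (-126 + J) = -124 + J)
sqrt(Z(-29, -69) + 1/(-1958 + 425)) = sqrt((-124 - 29) + 1/(-1958 + 425)) = sqrt(-153 + 1/(-1533)) = sqrt(-153 - 1/1533) = sqrt(-234550/1533) = 5*I*sqrt(14382606)/1533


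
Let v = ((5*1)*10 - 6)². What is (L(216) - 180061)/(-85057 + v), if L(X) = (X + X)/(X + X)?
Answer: 60020/27707 ≈ 2.1662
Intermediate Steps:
L(X) = 1 (L(X) = (2*X)/((2*X)) = (2*X)*(1/(2*X)) = 1)
v = 1936 (v = (5*10 - 6)² = (50 - 6)² = 44² = 1936)
(L(216) - 180061)/(-85057 + v) = (1 - 180061)/(-85057 + 1936) = -180060/(-83121) = -180060*(-1/83121) = 60020/27707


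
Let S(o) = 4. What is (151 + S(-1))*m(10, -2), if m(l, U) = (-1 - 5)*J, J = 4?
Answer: -3720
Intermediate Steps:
m(l, U) = -24 (m(l, U) = (-1 - 5)*4 = -6*4 = -24)
(151 + S(-1))*m(10, -2) = (151 + 4)*(-24) = 155*(-24) = -3720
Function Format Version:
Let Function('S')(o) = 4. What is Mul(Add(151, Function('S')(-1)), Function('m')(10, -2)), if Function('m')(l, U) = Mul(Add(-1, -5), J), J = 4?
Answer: -3720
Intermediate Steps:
Function('m')(l, U) = -24 (Function('m')(l, U) = Mul(Add(-1, -5), 4) = Mul(-6, 4) = -24)
Mul(Add(151, Function('S')(-1)), Function('m')(10, -2)) = Mul(Add(151, 4), -24) = Mul(155, -24) = -3720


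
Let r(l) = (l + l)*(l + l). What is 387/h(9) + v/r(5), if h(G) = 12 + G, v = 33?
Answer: 13131/700 ≈ 18.759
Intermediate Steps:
r(l) = 4*l**2 (r(l) = (2*l)*(2*l) = 4*l**2)
387/h(9) + v/r(5) = 387/(12 + 9) + 33/((4*5**2)) = 387/21 + 33/((4*25)) = 387*(1/21) + 33/100 = 129/7 + 33*(1/100) = 129/7 + 33/100 = 13131/700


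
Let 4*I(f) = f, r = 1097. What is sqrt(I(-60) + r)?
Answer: sqrt(1082) ≈ 32.894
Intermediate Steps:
I(f) = f/4
sqrt(I(-60) + r) = sqrt((1/4)*(-60) + 1097) = sqrt(-15 + 1097) = sqrt(1082)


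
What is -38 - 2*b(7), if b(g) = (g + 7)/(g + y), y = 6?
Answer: -522/13 ≈ -40.154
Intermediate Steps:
b(g) = (7 + g)/(6 + g) (b(g) = (g + 7)/(g + 6) = (7 + g)/(6 + g))
-38 - 2*b(7) = -38 - 2*(7 + 7)/(6 + 7) = -38 - 2*14/13 = -38 - 28/13 = -522/13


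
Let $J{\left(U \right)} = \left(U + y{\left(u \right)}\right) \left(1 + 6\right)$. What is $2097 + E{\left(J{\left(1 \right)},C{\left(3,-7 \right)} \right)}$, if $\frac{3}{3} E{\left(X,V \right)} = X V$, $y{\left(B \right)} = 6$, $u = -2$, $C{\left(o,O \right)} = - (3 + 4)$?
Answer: $1754$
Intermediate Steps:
$C{\left(o,O \right)} = -7$ ($C{\left(o,O \right)} = \left(-1\right) 7 = -7$)
$J{\left(U \right)} = 42 + 7 U$ ($J{\left(U \right)} = \left(U + 6\right) \left(1 + 6\right) = \left(6 + U\right) 7 = 42 + 7 U$)
$E{\left(X,V \right)} = V X$ ($E{\left(X,V \right)} = X V = V X$)
$2097 + E{\left(J{\left(1 \right)},C{\left(3,-7 \right)} \right)} = 2097 - 7 \left(42 + 7 \cdot 1\right) = 2097 - 7 \left(42 + 7\right) = 2097 - 343 = 1754$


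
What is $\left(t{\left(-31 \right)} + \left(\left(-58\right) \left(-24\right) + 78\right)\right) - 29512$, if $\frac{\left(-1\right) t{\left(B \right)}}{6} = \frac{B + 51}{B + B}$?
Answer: $- \frac{869242}{31} \approx -28040.0$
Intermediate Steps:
$t{\left(B \right)} = - \frac{3 \left(51 + B\right)}{B}$ ($t{\left(B \right)} = - 6 \frac{B + 51}{B + B} = - 6 \frac{51 + B}{2 B} = - \frac{3 \left(51 + B\right)}{B}$)
$\left(t{\left(-31 \right)} + \left(\left(-58\right) \left(-24\right) + 78\right)\right) - 29512 = \left(\left(-3 - \frac{153}{-31}\right) + \left(\left(-58\right) \left(-24\right) + 78\right)\right) - 29512 = \left(\left(-3 - - \frac{153}{31}\right) + \left(1392 + 78\right)\right) - 29512 = \left(\left(-3 + \frac{153}{31}\right) + 1470\right) - 29512 = \left(\frac{60}{31} + 1470\right) - 29512 = \frac{45630}{31} - 29512 = - \frac{869242}{31}$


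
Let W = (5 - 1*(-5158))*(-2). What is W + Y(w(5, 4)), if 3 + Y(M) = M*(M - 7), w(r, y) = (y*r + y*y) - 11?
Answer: -9879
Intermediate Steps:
w(r, y) = -11 + y**2 + r*y (w(r, y) = (r*y + y**2) - 11 = (y**2 + r*y) - 11 = -11 + y**2 + r*y)
Y(M) = -3 + M*(-7 + M) (Y(M) = -3 + M*(M - 7) = -3 + M*(-7 + M))
W = -10326 (W = (5 + 5158)*(-2) = 5163*(-2) = -10326)
W + Y(w(5, 4)) = -10326 + (-3 + (-11 + 4**2 + 5*4)**2 - 7*(-11 + 4**2 + 5*4)) = -10326 + (-3 + (-11 + 16 + 20)**2 - 7*(-11 + 16 + 20)) = -10326 + (-3 + 25**2 - 7*25) = -10326 + (-3 + 625 - 175) = -10326 + 447 = -9879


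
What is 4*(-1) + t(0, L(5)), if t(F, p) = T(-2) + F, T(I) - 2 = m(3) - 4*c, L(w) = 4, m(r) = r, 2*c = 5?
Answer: -9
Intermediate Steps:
c = 5/2 (c = (1/2)*5 = 5/2 ≈ 2.5000)
T(I) = -5 (T(I) = 2 + (3 - 4*5/2) = 2 + (3 - 10) = 2 - 7 = -5)
t(F, p) = -5 + F
4*(-1) + t(0, L(5)) = 4*(-1) + (-5 + 0) = -4 - 5 = -9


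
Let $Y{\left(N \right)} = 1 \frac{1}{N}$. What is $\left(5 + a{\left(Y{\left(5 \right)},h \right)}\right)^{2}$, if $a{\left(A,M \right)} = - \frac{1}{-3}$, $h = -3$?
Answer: $\frac{256}{9} \approx 28.444$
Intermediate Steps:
$Y{\left(N \right)} = \frac{1}{N}$
$a{\left(A,M \right)} = \frac{1}{3}$ ($a{\left(A,M \right)} = \left(-1\right) \left(- \frac{1}{3}\right) = \frac{1}{3}$)
$\left(5 + a{\left(Y{\left(5 \right)},h \right)}\right)^{2} = \left(5 + \frac{1}{3}\right)^{2} = \left(\frac{16}{3}\right)^{2} = \frac{256}{9}$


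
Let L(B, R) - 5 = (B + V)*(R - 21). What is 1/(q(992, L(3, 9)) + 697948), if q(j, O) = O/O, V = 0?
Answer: 1/697949 ≈ 1.4328e-6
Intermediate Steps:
L(B, R) = 5 + B*(-21 + R) (L(B, R) = 5 + (B + 0)*(R - 21) = 5 + B*(-21 + R))
q(j, O) = 1
1/(q(992, L(3, 9)) + 697948) = 1/(1 + 697948) = 1/697949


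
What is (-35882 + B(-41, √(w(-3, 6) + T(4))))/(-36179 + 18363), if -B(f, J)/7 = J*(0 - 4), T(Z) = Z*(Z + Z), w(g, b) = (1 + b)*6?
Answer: 17941/8908 - 7*√74/4454 ≈ 2.0005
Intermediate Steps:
w(g, b) = 6 + 6*b
T(Z) = 2*Z² (T(Z) = Z*(2*Z) = 2*Z²)
B(f, J) = 28*J (B(f, J) = -7*J*(0 - 4) = -7*J*(-4) = -(-28)*J = 28*J)
(-35882 + B(-41, √(w(-3, 6) + T(4))))/(-36179 + 18363) = (-35882 + 28*√((6 + 6*6) + 2*4²))/(-36179 + 18363) = (-35882 + 28*√((6 + 36) + 2*16))/(-17816) = (-35882 + 28*√(42 + 32))*(-1/17816) = (-35882 + 28*√74)*(-1/17816) = 17941/8908 - 7*√74/4454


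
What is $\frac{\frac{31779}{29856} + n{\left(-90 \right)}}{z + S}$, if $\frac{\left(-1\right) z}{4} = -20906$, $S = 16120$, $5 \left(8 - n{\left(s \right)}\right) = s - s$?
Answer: $\frac{90209}{992652288} \approx 9.0877 \cdot 10^{-5}$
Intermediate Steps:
$n{\left(s \right)} = 8$ ($n{\left(s \right)} = 8 - \frac{s - s}{5} = 8 - 0 = 8 + 0 = 8$)
$z = 83624$ ($z = \left(-4\right) \left(-20906\right) = 83624$)
$\frac{\frac{31779}{29856} + n{\left(-90 \right)}}{z + S} = \frac{\frac{31779}{29856} + 8}{83624 + 16120} = \frac{31779 \cdot \frac{1}{29856} + 8}{99744} = \left(\frac{10593}{9952} + 8\right) \frac{1}{99744} = \frac{90209}{9952} \cdot \frac{1}{99744} = \frac{90209}{992652288}$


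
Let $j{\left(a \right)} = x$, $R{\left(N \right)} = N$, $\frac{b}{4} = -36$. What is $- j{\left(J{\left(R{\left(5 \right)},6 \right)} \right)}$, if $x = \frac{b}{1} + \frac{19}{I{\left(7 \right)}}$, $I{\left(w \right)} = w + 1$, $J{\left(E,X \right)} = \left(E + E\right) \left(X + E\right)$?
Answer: $\frac{1133}{8} \approx 141.63$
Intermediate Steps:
$b = -144$ ($b = 4 \left(-36\right) = -144$)
$J{\left(E,X \right)} = 2 E \left(E + X\right)$
$I{\left(w \right)} = 1 + w$
$x = - \frac{1133}{8}$ ($x = - \frac{144}{1} + \frac{19}{1 + 7} = \left(-144\right) 1 + \frac{19}{8} = -144 + 19 \cdot \frac{1}{8} = -144 + \frac{19}{8} = - \frac{1133}{8} \approx -141.63$)
$j{\left(a \right)} = - \frac{1133}{8}$
$- j{\left(J{\left(R{\left(5 \right)},6 \right)} \right)} = \left(-1\right) \left(- \frac{1133}{8}\right) = \frac{1133}{8}$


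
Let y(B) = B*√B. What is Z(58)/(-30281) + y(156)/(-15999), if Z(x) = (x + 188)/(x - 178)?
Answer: 41/605620 - 104*√39/5333 ≈ -0.12172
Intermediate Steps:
Z(x) = (188 + x)/(-178 + x)
y(B) = B^(3/2)
Z(58)/(-30281) + y(156)/(-15999) = ((188 + 58)/(-178 + 58))/(-30281) + 156^(3/2)/(-15999) = (246/(-120))*(-1/30281) + (312*√39)*(-1/15999) = -1/120*246*(-1/30281) - 104*√39/5333 = -41/20*(-1/30281) - 104*√39/5333 = 41/605620 - 104*√39/5333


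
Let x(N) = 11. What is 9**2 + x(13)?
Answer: 92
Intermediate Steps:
9**2 + x(13) = 9**2 + 11 = 81 + 11 = 92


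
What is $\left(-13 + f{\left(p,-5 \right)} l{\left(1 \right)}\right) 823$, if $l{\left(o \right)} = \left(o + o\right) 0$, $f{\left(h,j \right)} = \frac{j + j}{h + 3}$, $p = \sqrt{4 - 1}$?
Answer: $-10699$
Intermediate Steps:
$p = \sqrt{3} \approx 1.732$
$f{\left(h,j \right)} = \frac{2 j}{3 + h}$
$l{\left(o \right)} = 0$ ($l{\left(o \right)} = 2 o 0 = 0$)
$\left(-13 + f{\left(p,-5 \right)} l{\left(1 \right)}\right) 823 = \left(-13 + 2 \left(-5\right) \frac{1}{3 + \sqrt{3}} \cdot 0\right) 823 = \left(-13 + - \frac{10}{3 + \sqrt{3}} \cdot 0\right) 823 = \left(-13 + 0\right) 823 = \left(-13\right) 823 = -10699$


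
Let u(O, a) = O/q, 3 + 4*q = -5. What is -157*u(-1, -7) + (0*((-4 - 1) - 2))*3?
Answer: -157/2 ≈ -78.500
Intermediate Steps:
q = -2 (q = -¾ + (¼)*(-5) = -¾ - 5/4 = -2)
u(O, a) = -O/2 (u(O, a) = O/(-2) = -O/2)
-157*u(-1, -7) + (0*((-4 - 1) - 2))*3 = -(-157)*(-1)/2 + (0*((-4 - 1) - 2))*3 = -157*½ + (0*(-5 - 2))*3 = -157/2 + (0*(-7))*3 = -157/2 + 0*3 = -157/2 + 0 = -157/2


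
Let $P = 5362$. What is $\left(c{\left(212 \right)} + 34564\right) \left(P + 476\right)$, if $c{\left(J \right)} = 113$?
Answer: $202444326$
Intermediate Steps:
$\left(c{\left(212 \right)} + 34564\right) \left(P + 476\right) = \left(113 + 34564\right) \left(5362 + 476\right) = 34677 \cdot 5838 = 202444326$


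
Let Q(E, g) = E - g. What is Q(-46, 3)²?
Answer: 2401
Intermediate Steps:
Q(-46, 3)² = (-46 - 1*3)² = (-46 - 3)² = (-49)² = 2401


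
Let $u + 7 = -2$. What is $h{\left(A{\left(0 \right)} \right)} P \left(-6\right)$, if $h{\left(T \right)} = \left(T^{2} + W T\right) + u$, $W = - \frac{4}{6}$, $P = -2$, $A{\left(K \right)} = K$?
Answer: $-108$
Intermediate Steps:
$W = - \frac{2}{3}$ ($W = \left(-4\right) \frac{1}{6} = - \frac{2}{3} \approx -0.66667$)
$u = -9$ ($u = -7 - 2 = -9$)
$h{\left(T \right)} = -9 + T^{2} - \frac{2 T}{3}$ ($h{\left(T \right)} = \left(T^{2} - \frac{2 T}{3}\right) - 9 = -9 + T^{2} - \frac{2 T}{3}$)
$h{\left(A{\left(0 \right)} \right)} P \left(-6\right) = \left(-9 + 0^{2} - 0\right) \left(-2\right) \left(-6\right) = \left(-9 + 0 + 0\right) \left(-2\right) \left(-6\right) = \left(-9\right) \left(-2\right) \left(-6\right) = 18 \left(-6\right) = -108$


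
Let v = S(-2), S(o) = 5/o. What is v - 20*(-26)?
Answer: 1035/2 ≈ 517.50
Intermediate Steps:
v = -5/2 (v = 5/(-2) = 5*(-1/2) = -5/2 ≈ -2.5000)
v - 20*(-26) = -5/2 - 20*(-26) = -5/2 + 520 = 1035/2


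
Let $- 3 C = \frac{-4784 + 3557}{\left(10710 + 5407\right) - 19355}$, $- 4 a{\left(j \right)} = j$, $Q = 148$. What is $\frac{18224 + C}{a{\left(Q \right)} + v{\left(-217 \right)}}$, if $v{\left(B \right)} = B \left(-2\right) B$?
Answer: $- \frac{59008903}{305068170} \approx -0.19343$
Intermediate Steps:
$a{\left(j \right)} = - \frac{j}{4}$
$v{\left(B \right)} = - 2 B^{2}$ ($v{\left(B \right)} = - 2 B B = - 2 B^{2}$)
$C = - \frac{409}{3238}$ ($C = - \frac{\left(-4784 + 3557\right) \frac{1}{\left(10710 + 5407\right) - 19355}}{3} = - \frac{\left(-1227\right) \frac{1}{16117 - 19355}}{3} = - \frac{\left(-1227\right) \frac{1}{-3238}}{3} = - \frac{\left(-1227\right) \left(- \frac{1}{3238}\right)}{3} = \left(- \frac{1}{3}\right) \frac{1227}{3238} = - \frac{409}{3238} \approx -0.12631$)
$\frac{18224 + C}{a{\left(Q \right)} + v{\left(-217 \right)}} = \frac{18224 - \frac{409}{3238}}{\left(- \frac{1}{4}\right) 148 - 2 \left(-217\right)^{2}} = \frac{59008903}{3238 \left(-37 - 94178\right)} = \frac{59008903}{3238 \left(-94215\right)} = \frac{59008903}{3238} \left(- \frac{1}{94215}\right) = - \frac{59008903}{305068170}$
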